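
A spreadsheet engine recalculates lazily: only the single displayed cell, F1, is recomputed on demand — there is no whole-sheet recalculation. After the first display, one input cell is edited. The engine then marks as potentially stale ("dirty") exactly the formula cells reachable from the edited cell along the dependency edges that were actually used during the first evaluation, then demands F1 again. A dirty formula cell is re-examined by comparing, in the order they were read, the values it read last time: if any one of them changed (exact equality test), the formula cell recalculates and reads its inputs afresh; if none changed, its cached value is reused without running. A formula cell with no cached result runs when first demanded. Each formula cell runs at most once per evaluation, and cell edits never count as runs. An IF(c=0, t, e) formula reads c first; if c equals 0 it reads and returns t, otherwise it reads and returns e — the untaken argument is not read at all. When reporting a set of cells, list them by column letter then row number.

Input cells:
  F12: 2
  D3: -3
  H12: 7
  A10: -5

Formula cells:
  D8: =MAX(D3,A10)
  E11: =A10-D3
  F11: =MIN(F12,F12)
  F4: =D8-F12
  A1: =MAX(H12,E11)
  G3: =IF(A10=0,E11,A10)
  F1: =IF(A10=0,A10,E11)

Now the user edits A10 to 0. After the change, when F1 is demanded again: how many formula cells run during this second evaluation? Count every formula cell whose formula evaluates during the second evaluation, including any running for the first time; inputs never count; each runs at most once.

First evaluation (everything demanded from the output):
  E11 = -5 - -3 = -2
  F1 = IF(A10=0: A10=-5 -> else branch E11) = -2

Propagation after the edit:
  E11: marked dirty but never re-examined — demand shifted away from it.
  F1: runs — A10 -5->0; result 0.

Key observation: a condition flipped, so demand moved to the other branch — E11 is never re-examined.

Formula cells that run: F1 — 1 in total.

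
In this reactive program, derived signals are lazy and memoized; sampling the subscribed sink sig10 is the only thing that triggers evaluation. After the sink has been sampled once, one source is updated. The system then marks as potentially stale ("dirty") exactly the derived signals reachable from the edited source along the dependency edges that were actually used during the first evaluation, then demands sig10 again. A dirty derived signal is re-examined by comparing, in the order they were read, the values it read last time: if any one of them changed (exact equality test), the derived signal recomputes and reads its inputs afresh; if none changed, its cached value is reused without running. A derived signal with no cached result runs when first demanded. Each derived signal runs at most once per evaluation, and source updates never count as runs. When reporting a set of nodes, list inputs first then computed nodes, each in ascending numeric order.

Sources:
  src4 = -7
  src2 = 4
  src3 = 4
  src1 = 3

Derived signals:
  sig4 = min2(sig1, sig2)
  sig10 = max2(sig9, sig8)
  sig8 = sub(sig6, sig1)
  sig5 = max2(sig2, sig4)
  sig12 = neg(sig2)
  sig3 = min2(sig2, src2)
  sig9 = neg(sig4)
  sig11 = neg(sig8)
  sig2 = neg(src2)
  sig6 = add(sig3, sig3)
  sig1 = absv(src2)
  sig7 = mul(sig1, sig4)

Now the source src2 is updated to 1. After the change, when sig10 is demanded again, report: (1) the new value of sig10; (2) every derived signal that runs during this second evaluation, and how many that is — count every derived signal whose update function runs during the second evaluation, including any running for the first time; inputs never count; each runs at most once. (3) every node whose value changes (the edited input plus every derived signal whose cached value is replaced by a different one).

Demanding sig10 again yields 1.
8 derived signals run: sig1, sig2, sig3, sig4, sig6, sig8, sig9, sig10.
The nodes whose values change: src2, sig1, sig2, sig3, sig4, sig6, sig8, sig9, sig10.

First demand of the output computes:
  sig1 = absv(4) = 4
  sig2 = neg(4) = -4
  sig3 = min2(-4, 4) = -4
  sig4 = min2(4, -4) = -4
  sig6 = add(-4, -4) = -8
  sig8 = sub(-8, 4) = -12
  sig9 = neg(-4) = 4
  sig10 = max2(4, -12) = 4

After the edit, cleaning proceeds:
  sig1: a read changed (src2 4->1) — executes, giving 1.
  sig2: a read changed (src2 4->1) — executes, giving -1.
  sig3: a read changed (sig2 -4->-1; src2 4->1) — executes, giving -1.
  sig4: a read changed (sig1 4->1; sig2 -4->-1) — executes, giving -1.
  sig6: a read changed (sig3 -4->-1; sig3 -4->-1) — executes, giving -2.
  sig8: a read changed (sig6 -8->-2; sig1 4->1) — executes, giving -3.
  sig9: a read changed (sig4 -4->-1) — executes, giving 1.
  sig10: a read changed (sig9 4->1; sig8 -12->-3) — executes, giving 1.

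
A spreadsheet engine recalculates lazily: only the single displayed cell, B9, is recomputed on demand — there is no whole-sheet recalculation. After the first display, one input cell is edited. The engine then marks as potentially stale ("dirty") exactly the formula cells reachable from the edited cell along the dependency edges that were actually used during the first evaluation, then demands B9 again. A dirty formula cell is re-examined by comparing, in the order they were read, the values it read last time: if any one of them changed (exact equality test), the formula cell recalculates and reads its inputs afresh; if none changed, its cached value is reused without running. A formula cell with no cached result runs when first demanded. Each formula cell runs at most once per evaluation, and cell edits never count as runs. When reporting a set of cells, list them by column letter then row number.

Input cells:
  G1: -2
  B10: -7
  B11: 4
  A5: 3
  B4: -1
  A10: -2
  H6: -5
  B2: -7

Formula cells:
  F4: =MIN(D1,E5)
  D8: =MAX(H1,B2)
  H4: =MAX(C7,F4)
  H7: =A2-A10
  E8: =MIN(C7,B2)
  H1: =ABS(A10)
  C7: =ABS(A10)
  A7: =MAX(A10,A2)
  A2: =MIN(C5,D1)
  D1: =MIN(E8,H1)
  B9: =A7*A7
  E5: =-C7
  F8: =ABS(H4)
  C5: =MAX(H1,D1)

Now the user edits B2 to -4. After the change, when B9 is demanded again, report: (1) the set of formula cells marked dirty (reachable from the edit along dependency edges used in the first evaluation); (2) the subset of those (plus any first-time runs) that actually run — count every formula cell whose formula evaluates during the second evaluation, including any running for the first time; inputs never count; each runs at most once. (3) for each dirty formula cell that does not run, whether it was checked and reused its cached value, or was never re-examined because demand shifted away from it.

Marked dirty: A2, A7, B9, C5, D1, E8.
Formula cells that run: A2, A7, C5, D1, E8 — 5 in total.
Checked but reused from cache: B9.
Key observation: the cutoff stops propagation at B9 — its inputs' values are unchanged, so it reuses its cache.

First evaluation (everything demanded from the output):
  C7 = ABS(-2) = 2
  E8 = MIN(2, -7) = -7
  H1 = ABS(-2) = 2
  D1 = MIN(-7, 2) = -7
  C5 = MAX(2, -7) = 2
  A2 = MIN(2, -7) = -7
  A7 = MAX(-2, -7) = -2
  B9 = -2 * -2 = 4

Propagation after the edit:
  E8: runs — B2 -7->-4; result -4.
  D1: runs — E8 -7->-4; result -4.
  C5: runs — D1 -7->-4; result 2 (same value as before).
  A2: runs — D1 -7->-4; result -4.
  A7: runs — A2 -7->-4; result -2 (same value as before).
  B9: checked — values it read are unchanged (A7 unchanged, A7 unchanged); reused cached 4 without running.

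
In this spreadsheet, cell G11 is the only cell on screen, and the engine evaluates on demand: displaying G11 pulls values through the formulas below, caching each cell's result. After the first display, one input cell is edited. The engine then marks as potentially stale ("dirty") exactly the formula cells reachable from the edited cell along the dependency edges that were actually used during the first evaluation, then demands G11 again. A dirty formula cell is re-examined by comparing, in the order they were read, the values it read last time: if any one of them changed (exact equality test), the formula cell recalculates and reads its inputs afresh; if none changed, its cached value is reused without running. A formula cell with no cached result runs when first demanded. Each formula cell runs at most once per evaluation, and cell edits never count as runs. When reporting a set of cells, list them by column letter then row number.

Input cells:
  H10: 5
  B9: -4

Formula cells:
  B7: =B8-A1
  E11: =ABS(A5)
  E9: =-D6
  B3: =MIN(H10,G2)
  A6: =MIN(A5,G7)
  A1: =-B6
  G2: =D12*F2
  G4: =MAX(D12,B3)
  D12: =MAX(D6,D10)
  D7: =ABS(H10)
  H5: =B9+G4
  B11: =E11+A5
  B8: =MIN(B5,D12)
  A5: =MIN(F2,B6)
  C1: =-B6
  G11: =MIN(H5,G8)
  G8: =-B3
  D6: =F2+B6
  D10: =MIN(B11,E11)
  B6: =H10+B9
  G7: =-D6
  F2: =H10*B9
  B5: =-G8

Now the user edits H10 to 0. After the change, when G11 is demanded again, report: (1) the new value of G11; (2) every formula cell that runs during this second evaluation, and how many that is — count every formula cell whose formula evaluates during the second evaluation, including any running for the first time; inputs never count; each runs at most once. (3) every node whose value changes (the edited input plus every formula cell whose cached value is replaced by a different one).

Initial pass — values computed on the first demand:
  B6 = 5 + -4 = 1
  F2 = 5 * -4 = -20
  A5 = MIN(-20, 1) = -20
  D6 = -20 + 1 = -19
  E11 = ABS(-20) = 20
  B11 = 20 + -20 = 0
  D10 = MIN(0, 20) = 0
  D12 = MAX(-19, 0) = 0
  G2 = 0 * -20 = 0
  B3 = MIN(5, 0) = 0
  G4 = MAX(0, 0) = 0
  G8 = -(0) = 0
  H5 = -4 + 0 = -4
  G11 = MIN(-4, 0) = -4

Second demand — change propagation:
  B6: re-runs because H10 5->0; new result -4.
  F2: re-runs because H10 5->0; new result 0.
  A5: re-runs because F2 -20->0; B6 1->-4; new result -4.
  D6: re-runs because F2 -20->0; B6 1->-4; new result -4.
  E11: re-runs because A5 -20->-4; new result 4.
  B11: re-runs because E11 20->4; A5 -20->-4; new result 0 (unchanged).
  D10: re-runs because E11 20->4; new result 0 (unchanged).
  D12: re-runs because D6 -19->-4; new result 0 (unchanged).
  G2: re-runs because F2 -20->0; new result 0 (unchanged).
  B3: re-runs because H10 5->0; new result 0 (unchanged).
  G4: re-examined; everything it read last time is the same (D12 unchanged, B3 unchanged) — cache 0 kept, no run.
  G8: re-examined; everything it read last time is the same (B3 unchanged) — cache 0 kept, no run.
  H5: re-examined; everything it read last time is the same (B9 unchanged, G4 unchanged) — cache -4 kept, no run.
  G11: re-examined; everything it read last time is the same (H5 unchanged, G8 unchanged) — cache -4 kept, no run.

The important point: at G4 every value read last time is unchanged, so the dirty flag clears without a run.

G11 now evaluates to -4.
Run set: A5, B3, B6, B11, D6, D10, D12, E11, F2, G2 (10 run).
Changed values: A5, B6, D6, E11, F2, H10.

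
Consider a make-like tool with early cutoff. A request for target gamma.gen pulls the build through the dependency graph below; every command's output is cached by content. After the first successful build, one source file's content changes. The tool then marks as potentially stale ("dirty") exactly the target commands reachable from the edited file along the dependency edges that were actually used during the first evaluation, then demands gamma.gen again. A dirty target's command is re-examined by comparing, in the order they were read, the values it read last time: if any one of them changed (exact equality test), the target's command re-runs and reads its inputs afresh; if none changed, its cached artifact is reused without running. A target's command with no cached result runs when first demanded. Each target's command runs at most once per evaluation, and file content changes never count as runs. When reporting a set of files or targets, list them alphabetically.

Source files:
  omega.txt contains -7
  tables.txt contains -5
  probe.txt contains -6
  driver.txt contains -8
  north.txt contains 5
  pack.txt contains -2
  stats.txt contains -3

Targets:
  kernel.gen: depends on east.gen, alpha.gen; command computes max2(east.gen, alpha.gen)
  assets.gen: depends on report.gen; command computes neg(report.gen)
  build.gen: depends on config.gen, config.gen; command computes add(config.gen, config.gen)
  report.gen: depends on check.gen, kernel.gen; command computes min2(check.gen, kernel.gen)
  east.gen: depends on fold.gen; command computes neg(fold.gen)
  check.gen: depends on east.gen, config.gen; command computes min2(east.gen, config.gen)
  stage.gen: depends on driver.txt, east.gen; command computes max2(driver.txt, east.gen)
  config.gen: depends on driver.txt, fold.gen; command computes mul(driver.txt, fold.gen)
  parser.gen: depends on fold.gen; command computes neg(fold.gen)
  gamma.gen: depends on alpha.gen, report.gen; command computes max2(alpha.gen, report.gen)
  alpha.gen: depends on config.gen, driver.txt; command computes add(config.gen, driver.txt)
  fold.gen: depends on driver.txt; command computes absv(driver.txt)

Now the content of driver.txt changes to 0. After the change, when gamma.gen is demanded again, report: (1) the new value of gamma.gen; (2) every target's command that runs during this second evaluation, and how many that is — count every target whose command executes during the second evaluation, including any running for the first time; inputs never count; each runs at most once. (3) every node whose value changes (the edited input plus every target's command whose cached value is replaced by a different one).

First demand of the output computes:
  fold.gen = absv(-8) = 8
  config.gen = mul(-8, 8) = -64
  alpha.gen = add(-64, -8) = -72
  east.gen = neg(8) = -8
  check.gen = min2(-8, -64) = -64
  kernel.gen = max2(-8, -72) = -8
  report.gen = min2(-64, -8) = -64
  gamma.gen = max2(-72, -64) = -64

After the edit, cleaning proceeds:
  fold.gen: a read changed (driver.txt -8->0) — executes, giving 0.
  config.gen: a read changed (driver.txt -8->0; fold.gen 8->0) — executes, giving 0.
  alpha.gen: a read changed (config.gen -64->0; driver.txt -8->0) — executes, giving 0.
  east.gen: a read changed (fold.gen 8->0) — executes, giving 0.
  check.gen: a read changed (east.gen -8->0; config.gen -64->0) — executes, giving 0.
  kernel.gen: a read changed (east.gen -8->0; alpha.gen -72->0) — executes, giving 0.
  report.gen: a read changed (check.gen -64->0; kernel.gen -8->0) — executes, giving 0.
  gamma.gen: a read changed (alpha.gen -72->0; report.gen -64->0) — executes, giving 0.

Demanding gamma.gen again yields 0.
8 target commands run: alpha.gen, check.gen, config.gen, east.gen, fold.gen, gamma.gen, kernel.gen, report.gen.
The nodes whose values change: alpha.gen, check.gen, config.gen, driver.txt, east.gen, fold.gen, gamma.gen, kernel.gen, report.gen.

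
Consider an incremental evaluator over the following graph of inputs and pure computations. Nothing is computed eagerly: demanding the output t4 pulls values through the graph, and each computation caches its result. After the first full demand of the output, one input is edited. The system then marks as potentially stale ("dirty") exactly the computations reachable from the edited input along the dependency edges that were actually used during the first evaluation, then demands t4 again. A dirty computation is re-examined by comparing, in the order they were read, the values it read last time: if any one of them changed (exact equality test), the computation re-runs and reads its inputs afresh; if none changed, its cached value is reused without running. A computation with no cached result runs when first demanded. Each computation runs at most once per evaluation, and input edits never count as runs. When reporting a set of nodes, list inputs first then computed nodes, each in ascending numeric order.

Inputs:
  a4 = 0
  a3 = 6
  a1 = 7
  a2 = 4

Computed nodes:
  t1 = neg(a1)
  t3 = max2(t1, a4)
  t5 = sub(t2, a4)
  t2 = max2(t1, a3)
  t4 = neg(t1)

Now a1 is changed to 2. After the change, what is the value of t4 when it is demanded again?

Initial pass — values computed on the first demand:
  t1 = neg(7) = -7
  t4 = neg(-7) = 7

Second demand — change propagation:
  t1: re-runs because a1 7->2; new result -2.
  t4: re-runs because t1 -7->-2; new result 2.

t4 now evaluates to 2.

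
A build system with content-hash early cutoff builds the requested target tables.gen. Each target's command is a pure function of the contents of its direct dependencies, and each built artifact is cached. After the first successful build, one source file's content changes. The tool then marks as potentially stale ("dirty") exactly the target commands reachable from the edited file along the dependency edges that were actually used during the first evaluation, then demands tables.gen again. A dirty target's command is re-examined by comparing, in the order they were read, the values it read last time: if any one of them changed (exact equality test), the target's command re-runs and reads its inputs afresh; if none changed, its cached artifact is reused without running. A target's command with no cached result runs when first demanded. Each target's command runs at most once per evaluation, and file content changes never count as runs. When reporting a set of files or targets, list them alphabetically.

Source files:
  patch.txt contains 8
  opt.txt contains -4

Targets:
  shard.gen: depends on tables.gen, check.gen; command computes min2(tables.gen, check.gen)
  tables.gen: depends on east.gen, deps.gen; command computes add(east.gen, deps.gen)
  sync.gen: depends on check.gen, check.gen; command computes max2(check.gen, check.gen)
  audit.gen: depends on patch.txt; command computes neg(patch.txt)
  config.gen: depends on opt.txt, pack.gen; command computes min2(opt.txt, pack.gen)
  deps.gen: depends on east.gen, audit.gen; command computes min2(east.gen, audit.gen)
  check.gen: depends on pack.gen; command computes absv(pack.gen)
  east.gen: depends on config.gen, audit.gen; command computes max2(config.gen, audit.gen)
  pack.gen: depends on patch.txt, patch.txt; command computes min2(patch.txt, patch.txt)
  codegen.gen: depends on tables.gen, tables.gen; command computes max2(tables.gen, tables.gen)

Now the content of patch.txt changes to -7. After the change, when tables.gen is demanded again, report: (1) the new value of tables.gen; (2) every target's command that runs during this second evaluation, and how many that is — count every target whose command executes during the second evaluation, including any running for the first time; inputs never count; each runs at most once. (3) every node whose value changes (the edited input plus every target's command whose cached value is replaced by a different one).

New value of tables.gen: 14.
Target commands that run: audit.gen, config.gen, deps.gen, east.gen, pack.gen, tables.gen — 6 in total.
Values that change: audit.gen, config.gen, deps.gen, east.gen, pack.gen, patch.txt, tables.gen.

First evaluation (everything demanded from the output):
  audit.gen = neg(8) = -8
  pack.gen = min2(8, 8) = 8
  config.gen = min2(-4, 8) = -4
  east.gen = max2(-4, -8) = -4
  deps.gen = min2(-4, -8) = -8
  tables.gen = add(-4, -8) = -12

Propagation after the edit:
  audit.gen: runs — patch.txt 8->-7; result 7.
  pack.gen: runs — patch.txt 8->-7; patch.txt 8->-7; result -7.
  config.gen: runs — pack.gen 8->-7; result -7.
  east.gen: runs — config.gen -4->-7; audit.gen -8->7; result 7.
  deps.gen: runs — east.gen -4->7; audit.gen -8->7; result 7.
  tables.gen: runs — east.gen -4->7; deps.gen -8->7; result 14.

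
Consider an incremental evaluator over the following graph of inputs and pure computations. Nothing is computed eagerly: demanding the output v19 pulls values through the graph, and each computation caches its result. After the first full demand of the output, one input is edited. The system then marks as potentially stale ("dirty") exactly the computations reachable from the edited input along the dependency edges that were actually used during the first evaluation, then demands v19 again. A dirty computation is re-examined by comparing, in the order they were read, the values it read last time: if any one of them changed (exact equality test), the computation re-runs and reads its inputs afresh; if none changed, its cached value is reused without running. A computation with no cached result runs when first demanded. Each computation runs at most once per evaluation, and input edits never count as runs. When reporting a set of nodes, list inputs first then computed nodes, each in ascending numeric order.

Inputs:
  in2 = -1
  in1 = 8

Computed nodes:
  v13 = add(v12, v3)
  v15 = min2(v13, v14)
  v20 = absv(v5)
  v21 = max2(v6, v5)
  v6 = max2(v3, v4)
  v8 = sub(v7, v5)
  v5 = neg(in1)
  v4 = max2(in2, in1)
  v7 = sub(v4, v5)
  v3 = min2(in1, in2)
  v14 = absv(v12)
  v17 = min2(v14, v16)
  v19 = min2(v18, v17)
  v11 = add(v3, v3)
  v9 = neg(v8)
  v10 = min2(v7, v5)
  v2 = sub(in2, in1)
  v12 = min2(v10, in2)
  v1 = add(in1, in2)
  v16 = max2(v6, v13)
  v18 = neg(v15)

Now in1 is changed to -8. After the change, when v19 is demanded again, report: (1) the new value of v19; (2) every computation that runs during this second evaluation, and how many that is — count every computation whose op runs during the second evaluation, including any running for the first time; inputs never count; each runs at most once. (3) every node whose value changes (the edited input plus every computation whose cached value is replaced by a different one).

v19 now evaluates to -1.
Run set: v3, v4, v5, v6, v7, v10, v12, v13, v14, v15, v16, v17, v18, v19 (14 run).
Changed values: in1, v3, v4, v5, v6, v7, v10, v12, v13, v14, v15, v16, v17, v18, v19.

Initial pass — values computed on the first demand:
  v3 = min2(8, -1) = -1
  v4 = max2(-1, 8) = 8
  v5 = neg(8) = -8
  v6 = max2(-1, 8) = 8
  v7 = sub(8, -8) = 16
  v10 = min2(16, -8) = -8
  v12 = min2(-8, -1) = -8
  v13 = add(-8, -1) = -9
  v14 = absv(-8) = 8
  v15 = min2(-9, 8) = -9
  v16 = max2(8, -9) = 8
  v17 = min2(8, 8) = 8
  v18 = neg(-9) = 9
  v19 = min2(9, 8) = 8

Second demand — change propagation:
  v3: re-runs because in1 8->-8; new result -8.
  v4: re-runs because in1 8->-8; new result -1.
  v5: re-runs because in1 8->-8; new result 8.
  v6: re-runs because v3 -1->-8; v4 8->-1; new result -1.
  v7: re-runs because v4 8->-1; v5 -8->8; new result -9.
  v10: re-runs because v7 16->-9; v5 -8->8; new result -9.
  v12: re-runs because v10 -8->-9; new result -9.
  v13: re-runs because v12 -8->-9; v3 -1->-8; new result -17.
  v14: re-runs because v12 -8->-9; new result 9.
  v15: re-runs because v13 -9->-17; v14 8->9; new result -17.
  v16: re-runs because v6 8->-1; v13 -9->-17; new result -1.
  v17: re-runs because v14 8->9; v16 8->-1; new result -1.
  v18: re-runs because v15 -9->-17; new result 17.
  v19: re-runs because v18 9->17; v17 8->-1; new result -1.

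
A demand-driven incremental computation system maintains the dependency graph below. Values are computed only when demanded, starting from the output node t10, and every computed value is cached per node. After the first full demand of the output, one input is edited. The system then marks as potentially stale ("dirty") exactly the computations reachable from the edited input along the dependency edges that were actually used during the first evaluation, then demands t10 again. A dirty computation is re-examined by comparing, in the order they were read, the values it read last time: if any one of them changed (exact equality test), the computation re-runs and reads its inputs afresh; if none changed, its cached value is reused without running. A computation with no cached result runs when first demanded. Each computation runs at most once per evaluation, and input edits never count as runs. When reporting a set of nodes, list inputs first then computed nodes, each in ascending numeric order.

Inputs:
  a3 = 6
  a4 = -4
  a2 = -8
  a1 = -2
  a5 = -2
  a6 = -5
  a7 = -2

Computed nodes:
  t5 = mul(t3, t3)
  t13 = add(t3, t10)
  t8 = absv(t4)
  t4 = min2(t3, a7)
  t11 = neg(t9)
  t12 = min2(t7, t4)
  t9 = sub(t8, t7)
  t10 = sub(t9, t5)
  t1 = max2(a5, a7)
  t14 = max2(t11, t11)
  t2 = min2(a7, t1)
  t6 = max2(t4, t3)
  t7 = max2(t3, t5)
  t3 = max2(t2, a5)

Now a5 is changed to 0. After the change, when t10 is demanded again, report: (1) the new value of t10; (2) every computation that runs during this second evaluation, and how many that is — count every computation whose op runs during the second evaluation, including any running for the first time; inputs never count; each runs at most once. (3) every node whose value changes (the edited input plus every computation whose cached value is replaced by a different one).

New value of t10: 2.
Computations that run: t1, t2, t3, t4, t5, t7, t9, t10 — 8 in total.
Values that change: a5, t1, t3, t5, t7, t9, t10.
Key observation: the cutoff stops propagation at t8 — its inputs' values are unchanged, so it reuses its cache.

First evaluation (everything demanded from the output):
  t1 = max2(-2, -2) = -2
  t2 = min2(-2, -2) = -2
  t3 = max2(-2, -2) = -2
  t4 = min2(-2, -2) = -2
  t5 = mul(-2, -2) = 4
  t7 = max2(-2, 4) = 4
  t8 = absv(-2) = 2
  t9 = sub(2, 4) = -2
  t10 = sub(-2, 4) = -6

Propagation after the edit:
  t1: runs — a5 -2->0; result 0.
  t2: runs — t1 -2->0; result -2 (same value as before).
  t3: runs — a5 -2->0; result 0.
  t4: runs — t3 -2->0; result -2 (same value as before).
  t5: runs — t3 -2->0; t3 -2->0; result 0.
  t7: runs — t3 -2->0; t5 4->0; result 0.
  t8: checked — values it read are unchanged (t4 unchanged); reused cached 2 without running.
  t9: runs — t7 4->0; result 2.
  t10: runs — t9 -2->2; t5 4->0; result 2.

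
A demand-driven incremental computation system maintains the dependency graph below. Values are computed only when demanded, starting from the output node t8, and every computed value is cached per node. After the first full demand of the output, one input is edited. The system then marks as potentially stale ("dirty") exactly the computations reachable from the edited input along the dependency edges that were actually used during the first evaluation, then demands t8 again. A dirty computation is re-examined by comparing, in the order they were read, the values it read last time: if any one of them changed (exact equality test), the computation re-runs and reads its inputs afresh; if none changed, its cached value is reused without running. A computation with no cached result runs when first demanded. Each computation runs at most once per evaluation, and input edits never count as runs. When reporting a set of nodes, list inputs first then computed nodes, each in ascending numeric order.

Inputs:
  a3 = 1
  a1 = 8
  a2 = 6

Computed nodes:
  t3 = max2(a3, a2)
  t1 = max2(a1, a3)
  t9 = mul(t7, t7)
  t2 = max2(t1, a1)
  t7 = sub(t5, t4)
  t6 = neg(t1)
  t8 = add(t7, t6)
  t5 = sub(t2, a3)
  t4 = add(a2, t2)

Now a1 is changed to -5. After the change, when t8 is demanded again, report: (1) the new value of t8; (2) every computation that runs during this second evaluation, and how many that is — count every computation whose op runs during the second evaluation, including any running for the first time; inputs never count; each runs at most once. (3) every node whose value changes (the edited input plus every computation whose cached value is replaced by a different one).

New value of t8: -8.
Computations that run: t1, t2, t4, t5, t6, t7, t8 — 7 in total.
Values that change: a1, t1, t2, t4, t5, t6, t8.

First evaluation (everything demanded from the output):
  t1 = max2(8, 1) = 8
  t2 = max2(8, 8) = 8
  t4 = add(6, 8) = 14
  t5 = sub(8, 1) = 7
  t6 = neg(8) = -8
  t7 = sub(7, 14) = -7
  t8 = add(-7, -8) = -15

Propagation after the edit:
  t1: runs — a1 8->-5; result 1.
  t2: runs — t1 8->1; a1 8->-5; result 1.
  t4: runs — t2 8->1; result 7.
  t5: runs — t2 8->1; result 0.
  t6: runs — t1 8->1; result -1.
  t7: runs — t5 7->0; t4 14->7; result -7 (same value as before).
  t8: runs — t6 -8->-1; result -8.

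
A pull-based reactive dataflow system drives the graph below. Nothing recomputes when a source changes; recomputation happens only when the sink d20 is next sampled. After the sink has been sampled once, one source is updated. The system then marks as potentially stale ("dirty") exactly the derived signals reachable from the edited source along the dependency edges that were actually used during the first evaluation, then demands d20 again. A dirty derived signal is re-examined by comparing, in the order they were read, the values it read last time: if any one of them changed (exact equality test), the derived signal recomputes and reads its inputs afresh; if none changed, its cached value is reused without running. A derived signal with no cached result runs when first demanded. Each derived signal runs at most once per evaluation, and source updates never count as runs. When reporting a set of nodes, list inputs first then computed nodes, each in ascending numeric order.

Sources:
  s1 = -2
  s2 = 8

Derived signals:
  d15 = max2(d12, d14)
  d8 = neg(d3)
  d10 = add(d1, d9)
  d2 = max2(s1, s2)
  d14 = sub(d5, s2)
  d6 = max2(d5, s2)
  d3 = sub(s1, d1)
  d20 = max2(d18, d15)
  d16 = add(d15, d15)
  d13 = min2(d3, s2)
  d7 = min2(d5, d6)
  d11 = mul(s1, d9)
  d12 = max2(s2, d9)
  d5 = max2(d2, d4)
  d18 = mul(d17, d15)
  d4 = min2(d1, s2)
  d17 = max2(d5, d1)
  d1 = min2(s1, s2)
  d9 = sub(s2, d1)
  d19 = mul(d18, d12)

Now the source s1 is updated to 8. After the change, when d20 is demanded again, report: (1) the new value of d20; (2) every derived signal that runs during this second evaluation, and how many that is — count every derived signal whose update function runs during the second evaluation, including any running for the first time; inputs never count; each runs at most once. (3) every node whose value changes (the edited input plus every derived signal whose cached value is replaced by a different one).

First evaluation (everything demanded from the output):
  d1 = min2(-2, 8) = -2
  d2 = max2(-2, 8) = 8
  d4 = min2(-2, 8) = -2
  d5 = max2(8, -2) = 8
  d9 = sub(8, -2) = 10
  d12 = max2(8, 10) = 10
  d14 = sub(8, 8) = 0
  d15 = max2(10, 0) = 10
  d17 = max2(8, -2) = 8
  d18 = mul(8, 10) = 80
  d20 = max2(80, 10) = 80

Propagation after the edit:
  d1: runs — s1 -2->8; result 8.
  d2: runs — s1 -2->8; result 8 (same value as before).
  d4: runs — d1 -2->8; result 8.
  d5: runs — d4 -2->8; result 8 (same value as before).
  d9: runs — d1 -2->8; result 0.
  d12: runs — d9 10->0; result 8.
  d14: checked — values it read are unchanged (d5 unchanged, s2 unchanged); reused cached 0 without running.
  d15: runs — d12 10->8; result 8.
  d17: runs — d1 -2->8; result 8 (same value as before).
  d18: runs — d15 10->8; result 64.
  d20: runs — d18 80->64; d15 10->8; result 64.

Key observation: the cutoff stops propagation at d14 — its inputs' values are unchanged, so it reuses its cache.

New value of d20: 64.
Derived signals that run: d1, d2, d4, d5, d9, d12, d15, d17, d18, d20 — 10 in total.
Values that change: s1, d1, d4, d9, d12, d15, d18, d20.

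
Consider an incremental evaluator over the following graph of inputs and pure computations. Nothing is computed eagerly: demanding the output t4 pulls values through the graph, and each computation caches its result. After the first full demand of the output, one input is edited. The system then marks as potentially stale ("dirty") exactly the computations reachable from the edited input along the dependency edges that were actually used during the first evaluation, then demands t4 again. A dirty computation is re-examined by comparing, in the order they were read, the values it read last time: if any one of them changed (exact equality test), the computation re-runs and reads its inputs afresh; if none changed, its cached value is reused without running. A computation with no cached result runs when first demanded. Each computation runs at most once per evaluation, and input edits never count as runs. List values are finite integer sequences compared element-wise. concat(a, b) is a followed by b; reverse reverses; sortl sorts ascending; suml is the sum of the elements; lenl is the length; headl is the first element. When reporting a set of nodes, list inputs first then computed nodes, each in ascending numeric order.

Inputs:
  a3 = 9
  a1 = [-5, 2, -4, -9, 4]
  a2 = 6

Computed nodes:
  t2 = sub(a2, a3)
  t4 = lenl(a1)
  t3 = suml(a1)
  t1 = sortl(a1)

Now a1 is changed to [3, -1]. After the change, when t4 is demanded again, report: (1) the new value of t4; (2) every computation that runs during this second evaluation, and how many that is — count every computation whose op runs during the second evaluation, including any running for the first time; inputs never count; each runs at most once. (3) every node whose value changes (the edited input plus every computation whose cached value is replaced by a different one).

Initial pass — values computed on the first demand:
  t4 = lenl([-5, 2, -4, -9, 4]) = 5

Second demand — change propagation:
  t4: re-runs because a1 [-5, 2, -4, -9, 4]->[3, -1]; new result 2.

t4 now evaluates to 2.
Run set: t4 (1 run).
Changed values: a1, t4.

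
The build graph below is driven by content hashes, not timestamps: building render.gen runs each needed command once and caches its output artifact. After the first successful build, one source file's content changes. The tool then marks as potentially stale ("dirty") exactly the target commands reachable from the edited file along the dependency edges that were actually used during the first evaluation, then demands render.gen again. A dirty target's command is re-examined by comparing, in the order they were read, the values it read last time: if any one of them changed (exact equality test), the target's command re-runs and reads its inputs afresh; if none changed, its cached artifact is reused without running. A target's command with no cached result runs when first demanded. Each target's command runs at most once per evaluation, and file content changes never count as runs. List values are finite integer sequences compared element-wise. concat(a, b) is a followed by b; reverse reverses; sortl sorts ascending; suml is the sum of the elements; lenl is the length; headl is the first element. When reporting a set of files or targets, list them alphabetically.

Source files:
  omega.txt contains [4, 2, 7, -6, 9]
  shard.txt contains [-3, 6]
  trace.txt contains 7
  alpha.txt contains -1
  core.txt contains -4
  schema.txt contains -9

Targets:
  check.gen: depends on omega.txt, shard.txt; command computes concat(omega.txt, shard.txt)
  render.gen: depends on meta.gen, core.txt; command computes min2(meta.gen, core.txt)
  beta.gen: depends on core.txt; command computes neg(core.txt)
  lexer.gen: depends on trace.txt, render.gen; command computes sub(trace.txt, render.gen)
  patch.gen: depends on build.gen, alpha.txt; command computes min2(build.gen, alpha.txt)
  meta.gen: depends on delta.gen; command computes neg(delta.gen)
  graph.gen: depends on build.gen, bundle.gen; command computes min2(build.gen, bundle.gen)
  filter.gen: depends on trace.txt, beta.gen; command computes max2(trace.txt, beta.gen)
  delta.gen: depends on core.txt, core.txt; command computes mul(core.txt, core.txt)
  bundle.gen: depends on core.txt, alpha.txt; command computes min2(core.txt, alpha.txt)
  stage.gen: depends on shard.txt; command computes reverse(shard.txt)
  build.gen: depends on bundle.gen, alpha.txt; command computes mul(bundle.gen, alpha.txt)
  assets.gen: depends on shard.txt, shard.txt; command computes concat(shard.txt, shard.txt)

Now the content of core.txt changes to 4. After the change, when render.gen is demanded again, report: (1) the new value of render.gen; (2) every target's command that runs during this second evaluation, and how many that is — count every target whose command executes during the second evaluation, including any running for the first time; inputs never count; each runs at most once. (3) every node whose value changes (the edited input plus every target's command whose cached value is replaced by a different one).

Initial pass — values computed on the first demand:
  delta.gen = mul(-4, -4) = 16
  meta.gen = neg(16) = -16
  render.gen = min2(-16, -4) = -16

Second demand — change propagation:
  delta.gen: re-runs because core.txt -4->4; core.txt -4->4; new result 16 (unchanged).
  meta.gen: re-examined; everything it read last time is the same (delta.gen unchanged) — cache -16 kept, no run.
  render.gen: re-runs because core.txt -4->4; new result -16 (unchanged).

The important point: at meta.gen every value read last time is unchanged, so the dirty flag clears without a run.

render.gen now evaluates to -16.
Run set: delta.gen, render.gen (2 run).
Changed values: core.txt.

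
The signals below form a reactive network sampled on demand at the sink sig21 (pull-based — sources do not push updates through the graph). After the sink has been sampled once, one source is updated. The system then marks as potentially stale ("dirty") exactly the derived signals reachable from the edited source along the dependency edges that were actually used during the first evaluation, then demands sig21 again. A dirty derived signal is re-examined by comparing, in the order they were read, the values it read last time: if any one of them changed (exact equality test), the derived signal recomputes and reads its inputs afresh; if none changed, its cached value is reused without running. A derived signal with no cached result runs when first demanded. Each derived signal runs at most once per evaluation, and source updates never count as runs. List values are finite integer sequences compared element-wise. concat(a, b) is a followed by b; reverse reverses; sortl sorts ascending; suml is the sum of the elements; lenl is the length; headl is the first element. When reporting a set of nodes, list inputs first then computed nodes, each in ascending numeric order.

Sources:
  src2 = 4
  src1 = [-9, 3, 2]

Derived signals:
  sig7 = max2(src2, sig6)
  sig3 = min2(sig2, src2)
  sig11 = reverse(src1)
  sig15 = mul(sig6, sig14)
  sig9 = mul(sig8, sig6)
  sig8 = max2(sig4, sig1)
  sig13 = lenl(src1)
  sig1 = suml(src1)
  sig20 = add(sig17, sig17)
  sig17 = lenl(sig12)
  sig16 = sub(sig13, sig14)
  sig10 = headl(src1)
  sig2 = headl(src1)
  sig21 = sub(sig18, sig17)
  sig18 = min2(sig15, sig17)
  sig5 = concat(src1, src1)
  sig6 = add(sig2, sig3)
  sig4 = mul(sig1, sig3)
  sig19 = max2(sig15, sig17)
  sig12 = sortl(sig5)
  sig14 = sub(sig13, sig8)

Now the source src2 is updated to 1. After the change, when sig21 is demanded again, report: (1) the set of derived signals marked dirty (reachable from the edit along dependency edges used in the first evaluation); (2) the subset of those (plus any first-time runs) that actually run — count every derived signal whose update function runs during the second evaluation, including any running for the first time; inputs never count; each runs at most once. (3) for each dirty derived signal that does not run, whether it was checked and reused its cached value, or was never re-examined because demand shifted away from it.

Dirty set: sig3, sig4, sig6, sig8, sig14, sig15, sig18, sig21.
Run set: sig3 (1 run).
Re-examined without running (cache reused): sig4, sig6, sig8, sig14, sig15, sig18, sig21.
The important point: sig3 recomputes to an identical value, and the output ends up unchanged.

Initial pass — values computed on the first demand:
  sig1 = suml([-9, 3, 2]) = -4
  sig2 = headl([-9, 3, 2]) = -9
  sig3 = min2(-9, 4) = -9
  sig4 = mul(-4, -9) = 36
  sig5 = concat([-9, 3, 2], [-9, 3, 2]) = [-9, 3, 2, -9, 3, 2]
  sig6 = add(-9, -9) = -18
  sig8 = max2(36, -4) = 36
  sig12 = sortl([-9, 3, 2, -9, 3, 2]) = [-9, -9, 2, 2, 3, 3]
  sig13 = lenl([-9, 3, 2]) = 3
  sig14 = sub(3, 36) = -33
  sig15 = mul(-18, -33) = 594
  sig17 = lenl([-9, -9, 2, 2, 3, 3]) = 6
  sig18 = min2(594, 6) = 6
  sig21 = sub(6, 6) = 0

Second demand — change propagation:
  sig3: re-runs because src2 4->1; new result -9 (unchanged).
  sig4: re-examined; everything it read last time is the same (sig1 unchanged, sig3 unchanged) — cache 36 kept, no run.
  sig6: re-examined; everything it read last time is the same (sig2 unchanged, sig3 unchanged) — cache -18 kept, no run.
  sig8: re-examined; everything it read last time is the same (sig4 unchanged, sig1 unchanged) — cache 36 kept, no run.
  sig14: re-examined; everything it read last time is the same (sig13 unchanged, sig8 unchanged) — cache -33 kept, no run.
  sig15: re-examined; everything it read last time is the same (sig6 unchanged, sig14 unchanged) — cache 594 kept, no run.
  sig18: re-examined; everything it read last time is the same (sig15 unchanged, sig17 unchanged) — cache 6 kept, no run.
  sig21: re-examined; everything it read last time is the same (sig18 unchanged, sig17 unchanged) — cache 0 kept, no run.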